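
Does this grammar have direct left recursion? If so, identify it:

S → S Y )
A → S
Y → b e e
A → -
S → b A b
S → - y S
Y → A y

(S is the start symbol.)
Direct left recursion occurs when N → N α for some non-terminal N (the right-hand side begins with the left-hand side itself).

S → S Y ): LEFT RECURSIVE (starts with S)
A → S: starts with S
Y → b e e: starts with b
A → -: starts with '-'
S → b A b: starts with b
S → - y S: starts with '-'
Y → A y: starts with A

The grammar has direct left recursion on: S.

Answer: Yes, S is left-recursive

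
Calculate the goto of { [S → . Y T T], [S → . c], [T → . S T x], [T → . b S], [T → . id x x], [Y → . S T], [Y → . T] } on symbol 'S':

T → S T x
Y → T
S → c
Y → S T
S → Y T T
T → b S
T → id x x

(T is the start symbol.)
GOTO(I, 'S') = CLOSURE({ [A → αX.β] : [A → α.Xβ] ∈ I, X = 'S' })

Items with dot before 'S', with the dot advanced:
  [T → . S T x] → [T → S . T x]
  [Y → . S T] → [Y → S . T]
Closure of the advanced items:
  [T → S . T x] has the dot before T: add [T → . S T x], [T → . b S], [T → . id x x]
  [T → . S T x] has the dot before S: add [S → . c], [S → . Y T T]
  [S → . Y T T] has the dot before Y: add [Y → . T], [Y → . S T]

GOTO = { [S → . Y T T], [S → . c], [T → . S T x], [T → . b S], [T → . id x x], [T → S . T x], [Y → . S T], [Y → . T], [Y → S . T] }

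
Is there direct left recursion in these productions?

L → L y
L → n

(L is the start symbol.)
L → L y: LEFT RECURSIVE (starts with L)
L → n: starts with n

The grammar has direct left recursion on: L.

Answer: Yes, L is left-recursive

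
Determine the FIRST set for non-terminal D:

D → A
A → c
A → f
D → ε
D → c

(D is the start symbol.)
To compute FIRST(D), examine every production with D on the left-hand side, reading each right-hand side left to right until a non-nullable symbol is reached.

FIRST sets of the other non-terminals involved (by the same procedure, iterated to a fixed point):
  FIRST(A) = { 'c', 'f' }

From D → A:
  - A is a non-terminal: add FIRST(A) \ {ε} = { 'c', 'f' }
    A is not nullable, so stop
From D → ε:
  - ε-production, so ε ∈ FIRST(D)
From D → c:
  - c is a terminal: add 'c' and stop

Collecting: FIRST(D) = { 'c', 'f', ε }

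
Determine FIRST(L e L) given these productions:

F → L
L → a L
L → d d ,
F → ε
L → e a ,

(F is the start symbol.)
FIRST sets of the non-terminals involved (from the grammar, by fixed-point iteration):
  FIRST(L) = { 'a', 'd', 'e' }

To compute FIRST(L e L), process the symbols left to right:
Symbol L is a non-terminal. Add FIRST(L) \ {ε} = { 'a', 'd', 'e' }
L is not nullable (ε ∉ FIRST(L)), so stop here.
FIRST(L e L) = { 'a', 'd', 'e' }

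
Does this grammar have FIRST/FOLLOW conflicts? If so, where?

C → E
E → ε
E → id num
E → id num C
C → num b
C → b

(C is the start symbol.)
No FIRST/FOLLOW conflicts.

Nullable non-terminals: C, E.
FIRST sets used below: FIRST(E) = { 'id', ε }

C: nullable alternative(s) C → E; FOLLOW(C) = { $ }
  C → E: FIRST \ {ε} = { 'id' } — this is the only nullable alternative, skip
  C → num b: FIRST \ {ε} = { 'num' } — disjoint from FOLLOW(C)
  C → b: FIRST \ {ε} = { 'b' } — disjoint from FOLLOW(C)

E: nullable alternative(s) E → ε; FOLLOW(E) = { $ }
  E → ε: FIRST \ {ε} = { } — this is the only nullable alternative, skip
  E → id num: FIRST \ {ε} = { 'id' } — disjoint from FOLLOW(E)
  E → id num C: FIRST \ {ε} = { 'id' } — disjoint from FOLLOW(E)

No FIRST/FOLLOW conflicts found.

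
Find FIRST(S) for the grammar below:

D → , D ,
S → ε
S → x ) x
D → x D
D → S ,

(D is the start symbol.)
{ 'x', ε }

From S → ε:
  - ε-production, so ε ∈ FIRST(S)
From S → x ) x:
  - x is a terminal: add 'x' and stop

Collecting: FIRST(S) = { 'x', ε }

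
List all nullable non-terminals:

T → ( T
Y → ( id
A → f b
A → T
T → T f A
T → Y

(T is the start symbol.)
None

A non-terminal is nullable if it can derive ε (the empty string): either it has an ε-production, or it has a production whose right-hand side consists entirely of nullable non-terminals.

There are no ε-productions, so no non-terminal can derive ε.
No non-terminals are nullable.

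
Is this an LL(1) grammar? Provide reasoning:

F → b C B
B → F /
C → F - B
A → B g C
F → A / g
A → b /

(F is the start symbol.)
No. Predict set conflict for F: { 'b' }

Relevant sets:
  FIRST(A) = { 'b' }
  FIRST(B) = { 'b' }

For F:
  PREDICT(F → b C B) = { 'b' }
  PREDICT(F → A '/' g) = { 'b' }
For A:
  PREDICT(A → B g C) = { 'b' }
  PREDICT(A → b '/') = { 'b' }
B, C have a single production, so nothing to check there.

Conflict found: Predict set conflict for F: { 'b' }
The grammar is NOT LL(1).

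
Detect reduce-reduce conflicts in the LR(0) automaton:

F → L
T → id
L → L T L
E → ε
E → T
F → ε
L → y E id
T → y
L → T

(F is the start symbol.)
Augment with F' → F and build the canonical LR(0) collection (I0 = CLOSURE({[F' → . F]}), then GOTO on every symbol after a dot until no new states appear). It has 12 states:
  I0: { [F → . L], [F → .], [F' → . F], [L → . L T L], [L → . T], [L → . y E id], [T → . id], [T → . y] }  — shift, reduce
  I1: { [F' → F .] }  — accept
  I2: { [F → L .], [L → L . T L], [T → . id], [T → . y] }  — shift, reduce
  I3: { [L → T .] }  — reduce
  I4: { [T → id .] }  — reduce
  I5: { [E → . T], [E → .], [L → y . E id], [T → . id], [T → . y], [T → y .] }  — shift, 2 reduces
  I6: { [L → y E . id] }  — shift
  I7: { [E → T .] }  — reduce
  I8: { [T → y .] }  — reduce
  I9: { [L → y E id .] }  — reduce
  I10: { [L → . L T L], [L → . T], [L → . y E id], [L → L T . L], [T → . id], [T → . y] }  — shift
  I11: { [L → L . T L], [L → L T L .], [T → . id], [T → . y] }  — shift, reduce

I5 contains complete items [E → .], [T → y .] — reduce-reduce conflict.

Answer: Yes — I5: [E → .] vs [T → y .]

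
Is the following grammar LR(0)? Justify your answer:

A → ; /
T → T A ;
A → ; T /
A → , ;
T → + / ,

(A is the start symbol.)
Augment with A' → A and build the canonical LR(0) collection (I0 = CLOSURE({[A' → . A]}), then GOTO on every symbol after a dot until no new states appear). It has 13 states:
  I0: { [A → . , ;], [A → . ; /], [A → . ; T /], [A' → . A] }  — shift
  I1: { [A → , . ;] }  — shift
  I2: { [A → ; . /], [A → ; . T /], [T → . + / ,], [T → . T A ;] }  — shift
  I3: { [A' → A .] }  — accept
  I4: { [T → + . / ,] }  — shift
  I5: { [A → ; / .] }  — reduce
  I6: { [A → . , ;], [A → . ; /], [A → . ; T /], [A → ; T . /], [T → T . A ;] }  — shift
  I7: { [A → ; T / .] }  — reduce
  I8: { [T → T A . ;] }  — shift
  I9: { [T → T A ; .] }  — reduce
  I10: { [T → + / . ,] }  — shift
  I11: { [T → + / , .] }  — reduce
  I12: { [A → , ; .] }  — reduce

Every state is either a pure shift/goto state or contains exactly one complete item and nothing to shift — no conflicts. The grammar is LR(0).

Answer: Yes, the grammar is LR(0)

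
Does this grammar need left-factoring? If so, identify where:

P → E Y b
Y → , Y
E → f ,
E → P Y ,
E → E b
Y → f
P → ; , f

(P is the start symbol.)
No, left-factoring is not needed

Left-factoring is needed when two productions for the same non-terminal
share a common prefix on the right-hand side.

Productions for P:
  P → E Y b
  P → ; , f
Productions for Y:
  Y → , Y
  Y → f
Productions for E:
  E → f ,
  E → P Y ,
  E → E b

No common prefixes found.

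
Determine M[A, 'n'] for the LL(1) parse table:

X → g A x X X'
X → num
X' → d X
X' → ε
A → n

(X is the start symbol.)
To find M[A, 'n'], we find productions for A where 'n' is in the predict set (PREDICT(N → α) = (FIRST(α) \ {ε}) ∪ (FOLLOW(N) if α ⇒* ε)).

A → n: PREDICT = { 'n' }
  'n' is in predict set, so this production goes in M[A, 'n']

M[A, 'n'] = A → n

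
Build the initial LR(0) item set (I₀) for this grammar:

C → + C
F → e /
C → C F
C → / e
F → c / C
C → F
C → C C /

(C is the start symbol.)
{ [C → . + C], [C → . / e], [C → . C C /], [C → . C F], [C → . F], [C' → . C], [F → . c / C], [F → . e /] }

First, augment the grammar with C' → C
I₀ = CLOSURE({ [C' → . C] }):
  [C' → . C] has the dot before C: add [C → . + C], [C → . C F], [C → . / e], [C → . F], [C → . C C /]
  [C → . F] has the dot before F: add [F → . e /], [F → . c / C]
No further items can be added.

I₀ = { [C → . + C], [C → . / e], [C → . C C /], [C → . C F], [C → . F], [C' → . C], [F → . c / C], [F → . e /] }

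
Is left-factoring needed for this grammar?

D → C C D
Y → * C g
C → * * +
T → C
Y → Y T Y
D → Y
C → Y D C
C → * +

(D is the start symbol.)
Left-factoring is needed when two productions for the same non-terminal
share a common prefix on the right-hand side.

Productions for D:
  D → C C D
  D → Y
Productions for Y:
  Y → * C g
  Y → Y T Y
Productions for C:
  C → * * +
  C → Y D C
  C → * +

Found common prefix '*' in productions for C

Answer: Yes, C has productions with common prefix '*'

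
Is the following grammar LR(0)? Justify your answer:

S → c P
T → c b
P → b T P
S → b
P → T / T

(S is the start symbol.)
A grammar is LR(0) if no state in the canonical LR(0) collection has:
  - both a shift item (dot before a terminal) and a complete item (shift-reduce conflict), or
  - two or more complete items (reduce-reduce conflict; the accept item [S' → S .] counts as a complete item here).

Augment with S' → S and build the canonical LR(0) collection (I0 = CLOSURE({[S' → . S]}), then GOTO on every symbol after a dot until no new states appear). It has 13 states:
  I0: { [S → . b], [S → . c P], [S' → . S] }  — shift
  I1: { [S' → S .] }  — accept
  I2: { [S → b .] }  — reduce
  I3: { [P → . T / T], [P → . b T P], [S → c . P], [T → . c b] }  — shift
  I4: { [S → c P .] }  — reduce
  I5: { [P → T . / T] }  — shift
  I6: { [P → b . T P], [T → . c b] }  — shift
  I7: { [T → c . b] }  — shift
  I8: { [T → c b .] }  — reduce
  I9: { [P → . T / T], [P → . b T P], [P → b T . P], [T → . c b] }  — shift
  I10: { [P → b T P .] }  — reduce
  I11: { [P → T / . T], [T → . c b] }  — shift
  I12: { [P → T / T .] }  — reduce

Every state is either a pure shift/goto state or contains exactly one complete item and nothing to shift — no conflicts. The grammar is LR(0).

Answer: Yes, the grammar is LR(0)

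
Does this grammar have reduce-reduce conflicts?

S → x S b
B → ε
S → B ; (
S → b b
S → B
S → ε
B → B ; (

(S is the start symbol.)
Augment with S' → S and build the canonical LR(0) collection (I0 = CLOSURE({[S' → . S]}), then GOTO on every symbol after a dot until no new states appear). It has 10 states:
  I0: { [B → . B ; (], [B → .], [S → . B ; (], [S → . B], [S → . b b], [S → . x S b], [S → .], [S' → . S] }  — shift, 2 reduces
  I1: { [B → B . ; (], [S → B . ; (], [S → B .] }  — shift, reduce
  I2: { [S' → S .] }  — accept
  I3: { [S → b . b] }  — shift
  I4: { [B → . B ; (], [B → .], [S → . B ; (], [S → . B], [S → . b b], [S → . x S b], [S → .], [S → x . S b] }  — shift, 2 reduces
  I5: { [S → x S . b] }  — shift
  I6: { [S → x S b .] }  — reduce
  I7: { [S → b b .] }  — reduce
  I8: { [B → B ; . (], [S → B ; . (] }  — shift
  I9: { [B → B ; ( .], [S → B ; ( .] }  — 2 reduces

I0 contains complete items [B → .], [S → .] — reduce-reduce conflict.
I4 contains complete items [B → .], [S → .] — reduce-reduce conflict.
I9 contains complete items [B → B ; ( .], [S → B ; ( .] — reduce-reduce conflict.

Answer: Yes — I0: [B → .] vs [S → .]; I4: [B → .] vs [S → .]; I9: [B → B ; ( .] vs [S → B ; ( .]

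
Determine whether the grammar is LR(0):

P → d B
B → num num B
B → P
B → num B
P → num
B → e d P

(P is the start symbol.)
No. Shift-reduce conflict between [P → num .] and [B → . e d P]

A grammar is LR(0) if no state in the canonical LR(0) collection has:
  - both a shift item (dot before a terminal) and a complete item (shift-reduce conflict), or
  - two or more complete items (reduce-reduce conflict; the accept item [P' → P .] counts as a complete item here).

Augment with P' → P and build the canonical LR(0) collection (I0 = CLOSURE({[P' → . P]}), then GOTO on every symbol after a dot until no new states appear). It has 13 states:
  I0: { [P → . d B], [P → . num], [P' → . P] }  — shift
  I1: { [P' → P .] }  — accept
  I2: { [B → . P], [B → . e d P], [B → . num B], [B → . num num B], [P → . d B], [P → . num], [P → d . B] }  — shift
  I3: { [P → num .] }  — reduce
  I4: { [P → d B .] }  — reduce
  I5: { [B → P .] }  — reduce
  I6: { [B → e . d P] }  — shift
  I7: { [B → . P], [B → . e d P], [B → . num B], [B → . num num B], [B → num . B], [B → num . num B], [P → . d B], [P → . num], [P → num .] }  — shift, reduce
  I8: { [B → num B .] }  — reduce
  I9: { [B → . P], [B → . e d P], [B → . num B], [B → . num num B], [B → num . B], [B → num . num B], [B → num num . B], [P → . d B], [P → . num], [P → num .] }  — shift, reduce
  I10: { [B → num B .], [B → num num B .] }  — 2 reduces
  I11: { [B → e d . P], [P → . d B], [P → . num] }  — shift
  I12: { [B → e d P .] }  — reduce

Conflict in state I7:
  Shift-reduce conflict between [P → num .] and [B → . e d P]
So the grammar is NOT LR(0).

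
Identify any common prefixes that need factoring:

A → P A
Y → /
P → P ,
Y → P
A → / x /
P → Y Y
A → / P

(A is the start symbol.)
Yes, A has productions with common prefix '/'

Left-factoring is needed when two productions for the same non-terminal
share a common prefix on the right-hand side.

Productions for A:
  A → P A
  A → / x /
  A → / P
Productions for Y:
  Y → /
  Y → P
Productions for P:
  P → P ,
  P → Y Y

Found common prefix '/' in productions for A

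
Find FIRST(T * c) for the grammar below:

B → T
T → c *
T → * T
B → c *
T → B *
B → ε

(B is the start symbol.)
{ '*', 'c' }

FIRST sets of the non-terminals involved (from the grammar, by fixed-point iteration):
  FIRST(T) = { '*', 'c' }

To compute FIRST(T * c), process the symbols left to right:
Symbol T is a non-terminal. Add FIRST(T) \ {ε} = { '*', 'c' }
T is not nullable (ε ∉ FIRST(T)), so stop here.
FIRST(T * c) = { '*', 'c' }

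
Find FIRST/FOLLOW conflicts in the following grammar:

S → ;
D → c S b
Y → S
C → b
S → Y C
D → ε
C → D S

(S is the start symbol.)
A FIRST/FOLLOW conflict occurs when a non-terminal N has a nullable alternative N → β (β ⇒* ε) and another alternative N → α with FIRST(α) ∩ FOLLOW(N) ≠ ∅: on such a lookahead the parser cannot decide between expanding α and letting N vanish via β.

Nullable non-terminals: D.

D: nullable alternative(s) D → ε; FOLLOW(D) = { ';' }
  D → c S b: FIRST \ {ε} = { 'c' } — disjoint from FOLLOW(D)
  D → ε: FIRST \ {ε} = { } — this is the only nullable alternative, skip

C, S, Y have no nullable alternative, so no FIRST/FOLLOW check is needed there.

No FIRST/FOLLOW conflicts found.

Answer: No FIRST/FOLLOW conflicts.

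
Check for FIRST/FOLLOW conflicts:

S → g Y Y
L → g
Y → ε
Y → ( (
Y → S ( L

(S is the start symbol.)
Nullable non-terminals: Y.
FIRST sets used below: FIRST(S) = { 'g' }

Y: nullable alternative(s) Y → ε; FOLLOW(Y) = { $, '(', 'g' }
  Y → ε: FIRST \ {ε} = { } — this is the only nullable alternative, skip
  Y → ( (: FIRST \ {ε} = { '(' } — overlaps FOLLOW(Y) on { '(' }: CONFLICT
  Y → S ( L: FIRST \ {ε} = { 'g' } — overlaps FOLLOW(Y) on { 'g' }: CONFLICT

L, S have no nullable alternative, so no FIRST/FOLLOW check is needed there.

So the grammar has 2 FIRST/FOLLOW conflicts (marked CONFLICT above).

Answer: Yes. Y → '(' '(' with FOLLOW(Y) on { '(' }; Y → S '(' L with FOLLOW(Y) on { 'g' }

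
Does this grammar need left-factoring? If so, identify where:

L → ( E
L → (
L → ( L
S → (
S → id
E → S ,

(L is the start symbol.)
Yes, L has productions with common prefix '('

Left-factoring is needed when two productions for the same non-terminal
share a common prefix on the right-hand side.

Productions for L:
  L → ( E
  L → (
  L → ( L
Productions for S:
  S → (
  S → id

Found common prefix '(' in productions for L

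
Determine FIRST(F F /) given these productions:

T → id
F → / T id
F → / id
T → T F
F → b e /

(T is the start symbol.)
{ '/', 'b' }

FIRST sets of the non-terminals involved (from the grammar, by fixed-point iteration):
  FIRST(F) = { '/', 'b' }

To compute FIRST(F F /), process the symbols left to right:
Symbol F is a non-terminal. Add FIRST(F) \ {ε} = { '/', 'b' }
F is not nullable (ε ∉ FIRST(F)), so stop here.
FIRST(F F /) = { '/', 'b' }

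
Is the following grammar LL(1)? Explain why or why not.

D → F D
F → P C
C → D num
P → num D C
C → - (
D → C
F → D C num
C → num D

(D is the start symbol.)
A grammar is LL(1) if for each non-terminal N with multiple productions, the predict sets of those productions are pairwise disjoint, where PREDICT(N → α) = (FIRST(α) \ {ε}) ∪ (FOLLOW(N) if α ⇒* ε).

Relevant sets:
  FIRST(F) = { '-', 'num' }
  FIRST(C) = { '-', 'num' }
  FIRST(P) = { 'num' }
  FIRST(D) = { '-', 'num' }

For D:
  PREDICT(D → F D) = { '-', 'num' }
  PREDICT(D → C) = { '-', 'num' }
For F:
  PREDICT(F → P C) = { 'num' }
  PREDICT(F → D C num) = { '-', 'num' }
For C:
  PREDICT(C → D num) = { '-', 'num' }
  PREDICT(C → '-' '(') = { '-' }
  PREDICT(C → num D) = { 'num' }
P has a single production, so nothing to check there.

Conflict found: Predict set conflict for D: { '-', 'num' }
The grammar is NOT LL(1).

Answer: No. Predict set conflict for D: { '-', 'num' }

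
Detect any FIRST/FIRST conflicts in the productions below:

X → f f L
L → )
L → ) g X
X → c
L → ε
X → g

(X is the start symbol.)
A FIRST/FIRST conflict occurs when two productions N → α and N → β for the same non-terminal have FIRST(α) ∩ FIRST(β) ≠ ∅ (with ε ∈ FIRST of a nullable right-hand side, so two nullable alternatives also conflict).

Productions for X:
  X → f f L: FIRST = { 'f' }
  X → c: FIRST = { 'c' }
  X → g: FIRST = { 'g' }
Productions for L:
  L → ): FIRST = { ')' }
  L → ) g X: FIRST = { ')' }
  L → ε: FIRST = { ε }

Conflict for L: L → ) and L → ) g X
  Overlap: { ')' }

Answer: Yes. L → ')' / L → ')' g X on { ')' }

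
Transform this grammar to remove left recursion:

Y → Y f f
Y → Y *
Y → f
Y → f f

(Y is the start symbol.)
Y is directly left-recursive. The standard transformation for
  A → A α₁ | ... | A α_m | β₁ | ... | β_n
is
  A  → β₁ A' | ... | β_n A'
  A' → α₁ A' | ... | α_m A' | ε

Y → f becomes Y → f Y'
Y → f f becomes Y → f f Y'
Y → Y f f becomes Y' → f f Y'
Y → Y * becomes Y' → * Y'
Add Y' → ε

Resulting grammar:
Y → f Y'
Y → f f Y'
Y' → f f Y'
Y' → * Y'
Y' → ε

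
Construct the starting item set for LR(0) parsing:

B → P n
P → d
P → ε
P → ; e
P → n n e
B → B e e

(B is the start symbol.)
{ [B → . B e e], [B → . P n], [B' → . B], [P → . ; e], [P → . d], [P → . n n e], [P → .] }

First, augment the grammar with B' → B
I₀ = CLOSURE({ [B' → . B] }):
  [B' → . B] has the dot before B: add [B → . P n], [B → . B e e]
  [B → . P n] has the dot before P: add [P → . d], [P → .], [P → . ; e], [P → . n n e]
No further items can be added.

I₀ = { [B → . B e e], [B → . P n], [B' → . B], [P → . ; e], [P → . d], [P → . n n e], [P → .] }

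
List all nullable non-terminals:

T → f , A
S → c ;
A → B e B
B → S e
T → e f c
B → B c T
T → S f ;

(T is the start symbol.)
A non-terminal is nullable if it can derive ε (the empty string): either it has an ε-production, or it has a production whose right-hand side consists entirely of nullable non-terminals.

There are no ε-productions, so no non-terminal can derive ε.
No non-terminals are nullable.

Answer: None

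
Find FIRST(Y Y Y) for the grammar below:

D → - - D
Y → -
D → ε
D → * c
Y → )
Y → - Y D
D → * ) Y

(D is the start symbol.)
{ ')', '-' }

FIRST sets of the non-terminals involved (from the grammar, by fixed-point iteration):
  FIRST(Y) = { ')', '-' }

To compute FIRST(Y Y Y), process the symbols left to right:
Symbol Y is a non-terminal. Add FIRST(Y) \ {ε} = { ')', '-' }
Y is not nullable (ε ∉ FIRST(Y)), so stop here.
FIRST(Y Y Y) = { ')', '-' }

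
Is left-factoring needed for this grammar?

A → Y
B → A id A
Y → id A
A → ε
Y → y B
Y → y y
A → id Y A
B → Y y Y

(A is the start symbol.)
Left-factoring is needed when two productions for the same non-terminal
share a common prefix on the right-hand side.

Productions for A:
  A → Y
  A → ε
  A → id Y A
Productions for B:
  B → A id A
  B → Y y Y
Productions for Y:
  Y → id A
  Y → y B
  Y → y y

Found common prefix 'y' in productions for Y

Answer: Yes, Y has productions with common prefix 'y'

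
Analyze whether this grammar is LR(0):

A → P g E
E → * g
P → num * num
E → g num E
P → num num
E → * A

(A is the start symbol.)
Yes, the grammar is LR(0)

A grammar is LR(0) if no state in the canonical LR(0) collection has:
  - both a shift item (dot before a terminal) and a complete item (shift-reduce conflict), or
  - two or more complete items (reduce-reduce conflict; the accept item [A' → A .] counts as a complete item here).

Augment with A' → A and build the canonical LR(0) collection (I0 = CLOSURE({[A' → . A]}), then GOTO on every symbol after a dot until no new states appear). It has 15 states:
  I0: { [A → . P g E], [A' → . A], [P → . num * num], [P → . num num] }  — shift
  I1: { [A' → A .] }  — accept
  I2: { [A → P . g E] }  — shift
  I3: { [P → num . * num], [P → num . num] }  — shift
  I4: { [P → num * . num] }  — shift
  I5: { [P → num num .] }  — reduce
  I6: { [P → num * num .] }  — reduce
  I7: { [A → P g . E], [E → . * A], [E → . * g], [E → . g num E] }  — shift
  I8: { [A → . P g E], [E → * . A], [E → * . g], [P → . num * num], [P → . num num] }  — shift
  I9: { [A → P g E .] }  — reduce
  I10: { [E → g . num E] }  — shift
  I11: { [E → . * A], [E → . * g], [E → . g num E], [E → g num . E] }  — shift
  I12: { [E → g num E .] }  — reduce
  I13: { [E → * A .] }  — reduce
  I14: { [E → * g .] }  — reduce

Every state is either a pure shift/goto state or contains exactly one complete item and nothing to shift — no conflicts. The grammar is LR(0).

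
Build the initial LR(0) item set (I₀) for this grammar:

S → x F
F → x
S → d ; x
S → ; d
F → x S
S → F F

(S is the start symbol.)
{ [F → . x S], [F → . x], [S → . ; d], [S → . F F], [S → . d ; x], [S → . x F], [S' → . S] }

First, augment the grammar with S' → S
I₀ = CLOSURE({ [S' → . S] }):
  [S' → . S] has the dot before S: add [S → . x F], [S → . d ; x], [S → . ; d], [S → . F F]
  [S → . F F] has the dot before F: add [F → . x], [F → . x S]
No further items can be added.

I₀ = { [F → . x S], [F → . x], [S → . ; d], [S → . F F], [S → . d ; x], [S → . x F], [S' → . S] }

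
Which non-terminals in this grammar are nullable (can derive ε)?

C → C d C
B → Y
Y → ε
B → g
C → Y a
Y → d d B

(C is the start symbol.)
A non-terminal is nullable if it can derive ε (the empty string): either it has an ε-production, or it has a production whose right-hand side consists entirely of nullable non-terminals.

ε-productions: Y → ε
So Y is immediately nullable.
B → Y: every symbol on the right is nullable, so B is nullable too.
No further non-terminal can be added: every production for the remaining non-terminals contains a terminal or a non-nullable non-terminal.
Nullable = { 'B', 'Y' }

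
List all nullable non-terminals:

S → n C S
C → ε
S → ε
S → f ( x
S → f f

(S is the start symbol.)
{ 'C', 'S' }

A non-terminal is nullable if it can derive ε (the empty string): either it has an ε-production, or it has a production whose right-hand side consists entirely of nullable non-terminals.

ε-productions: C → ε, S → ε
So C, S are immediately nullable.
Every non-terminal is now nullable.
Nullable = { 'C', 'S' }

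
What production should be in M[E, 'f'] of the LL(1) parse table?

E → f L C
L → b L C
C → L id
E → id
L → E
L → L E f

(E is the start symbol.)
E → f L C

To find M[E, 'f'], we find productions for E where 'f' is in the predict set (PREDICT(N → α) = (FIRST(α) \ {ε}) ∪ (FOLLOW(N) if α ⇒* ε)).

E → f L C: PREDICT = { 'f' }
  'f' is in predict set, so this production goes in M[E, 'f']
E → id: PREDICT = { 'id' }

M[E, 'f'] = E → f L C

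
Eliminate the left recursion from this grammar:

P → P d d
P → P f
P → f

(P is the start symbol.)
P is directly left-recursive. The standard transformation for
  A → A α₁ | ... | A α_m | β₁ | ... | β_n
is
  A  → β₁ A' | ... | β_n A'
  A' → α₁ A' | ... | α_m A' | ε

P → f becomes P → f P'
P → P d d becomes P' → d d P'
P → P f becomes P' → f P'
Add P' → ε

Resulting grammar:
P → f P'
P' → d d P'
P' → f P'
P' → ε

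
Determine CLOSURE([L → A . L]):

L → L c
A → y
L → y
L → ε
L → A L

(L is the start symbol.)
{ [A → . y], [L → . A L], [L → . L c], [L → . y], [L → .], [L → A . L] }

To compute CLOSURE, for each item [A → α.Bβ] where B is a non-terminal, add [B → .γ] for all productions B → γ; repeat for the newly added items until nothing changes.

Start with: [L → A . L]
  [L → A . L] has the dot before L: add [L → . L c], [L → . y], [L → .], [L → . A L]
  [L → . A L] has the dot before A: add [A → . y]
No further items can be added.

CLOSURE = { [A → . y], [L → . A L], [L → . L c], [L → . y], [L → .], [L → A . L] }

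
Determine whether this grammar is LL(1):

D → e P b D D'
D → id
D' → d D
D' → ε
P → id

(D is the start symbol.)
A grammar is LL(1) if for each non-terminal N with multiple productions, the predict sets of those productions are pairwise disjoint, where PREDICT(N → α) = (FIRST(α) \ {ε}) ∪ (FOLLOW(N) if α ⇒* ε).

Relevant sets:
  FOLLOW(D') = { $, 'd' }

For D:
  PREDICT(D → e P b D D') = { 'e' }
  PREDICT(D → id) = { 'id' }
For D':
  PREDICT(D' → d D) = { 'd' }
  PREDICT(D' → ε) = { $, 'd' }
P has a single production, so nothing to check there.

Conflict found: Predict set conflict for D': { 'd' }
The grammar is NOT LL(1).

Answer: No. Predict set conflict for D': { 'd' }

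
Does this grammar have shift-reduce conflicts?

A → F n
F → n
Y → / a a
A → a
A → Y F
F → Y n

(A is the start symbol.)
Augment with A' → A and build the canonical LR(0) collection (I0 = CLOSURE({[A' → . A]}), then GOTO on every symbol after a dot until no new states appear). It has 14 states:
  I0: { [A → . F n], [A → . Y F], [A → . a], [A' → . A], [F → . Y n], [F → . n], [Y → . / a a] }  — shift
  I1: { [Y → / . a a] }  — shift
  I2: { [A' → A .] }  — accept
  I3: { [A → F . n] }  — shift
  I4: { [A → Y . F], [F → . Y n], [F → . n], [F → Y . n], [Y → . / a a] }  — shift
  I5: { [A → a .] }  — reduce
  I6: { [F → n .] }  — reduce
  I7: { [A → Y F .] }  — reduce
  I8: { [F → Y . n] }  — shift
  I9: { [F → Y n .], [F → n .] }  — 2 reduces
  I10: { [F → Y n .] }  — reduce
  I11: { [A → F n .] }  — reduce
  I12: { [Y → / a . a] }  — shift
  I13: { [Y → / a a .] }  — reduce

No state contains both a complete item and a shift item.

Answer: No shift-reduce conflicts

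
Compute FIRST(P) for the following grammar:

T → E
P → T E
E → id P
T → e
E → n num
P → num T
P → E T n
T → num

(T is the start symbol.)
FIRST sets of the other non-terminals involved (by the same procedure, iterated to a fixed point):
  FIRST(T) = { 'e', 'id', 'n', 'num' }
  FIRST(E) = { 'id', 'n' }

From P → T E:
  - T is a non-terminal: add FIRST(T) \ {ε} = { 'e', 'id', 'n', 'num' }
    T is not nullable, so stop
From P → num T:
  - num is a terminal: add 'num' and stop
From P → E T n:
  - E is a non-terminal: add FIRST(E) \ {ε} = { 'id', 'n' }
    E is not nullable, so stop

Collecting: FIRST(P) = { 'e', 'id', 'n', 'num' }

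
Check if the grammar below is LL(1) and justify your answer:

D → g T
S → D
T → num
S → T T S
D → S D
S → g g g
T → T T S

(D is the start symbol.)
A grammar is LL(1) if for each non-terminal N with multiple productions, the predict sets of those productions are pairwise disjoint, where PREDICT(N → α) = (FIRST(α) \ {ε}) ∪ (FOLLOW(N) if α ⇒* ε).

Relevant sets:
  FIRST(S) = { 'g', 'num' }
  FIRST(D) = { 'g', 'num' }
  FIRST(T) = { 'num' }

For D:
  PREDICT(D → g T) = { 'g' }
  PREDICT(D → S D) = { 'g', 'num' }
For S:
  PREDICT(S → D) = { 'g', 'num' }
  PREDICT(S → T T S) = { 'num' }
  PREDICT(S → g g g) = { 'g' }
For T:
  PREDICT(T → num) = { 'num' }
  PREDICT(T → T T S) = { 'num' }

Conflict found: Predict set conflict for D: { 'g' }
The grammar is NOT LL(1).

Answer: No. Predict set conflict for D: { 'g' }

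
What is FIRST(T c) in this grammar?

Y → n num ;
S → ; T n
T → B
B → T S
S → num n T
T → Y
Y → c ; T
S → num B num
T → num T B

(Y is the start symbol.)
{ 'c', 'n', 'num' }

FIRST sets of the non-terminals involved (from the grammar, by fixed-point iteration):
  FIRST(T) = { 'c', 'n', 'num' }

To compute FIRST(T c), process the symbols left to right:
Symbol T is a non-terminal. Add FIRST(T) \ {ε} = { 'c', 'n', 'num' }
T is not nullable (ε ∉ FIRST(T)), so stop here.
FIRST(T c) = { 'c', 'n', 'num' }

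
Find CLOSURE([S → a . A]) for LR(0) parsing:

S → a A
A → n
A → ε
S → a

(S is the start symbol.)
To compute CLOSURE, for each item [A → α.Bβ] where B is a non-terminal, add [B → .γ] for all productions B → γ; repeat for the newly added items until nothing changes.

Start with: [S → a . A]
  [S → a . A] has the dot before A: add [A → . n], [A → .]
No further items can be added.

CLOSURE = { [A → . n], [A → .], [S → a . A] }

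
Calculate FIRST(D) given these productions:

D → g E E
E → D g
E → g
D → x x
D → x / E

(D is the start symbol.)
{ 'g', 'x' }

To compute FIRST(D), examine every production with D on the left-hand side, reading each right-hand side left to right until a non-nullable symbol is reached.

From D → g E E:
  - g is a terminal: add 'g' and stop
From D → x x:
  - x is a terminal: add 'x' and stop
From D → x / E:
  - x is a terminal: add 'x' and stop

Collecting: FIRST(D) = { 'g', 'x' }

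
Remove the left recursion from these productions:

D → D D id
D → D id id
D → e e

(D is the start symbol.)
D is directly left-recursive. The standard transformation for
  A → A α₁ | ... | A α_m | β₁ | ... | β_n
is
  A  → β₁ A' | ... | β_n A'
  A' → α₁ A' | ... | α_m A' | ε

D → e e becomes D → e e D'
D → D D id becomes D' → D id D'
D → D id id becomes D' → id id D'
Add D' → ε

Resulting grammar:
D → e e D'
D' → D id D'
D' → id id D'
D' → ε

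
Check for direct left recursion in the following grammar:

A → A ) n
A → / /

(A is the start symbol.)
Direct left recursion occurs when N → N α for some non-terminal N (the right-hand side begins with the left-hand side itself).

A → A ) n: LEFT RECURSIVE (starts with A)
A → / /: starts with '/'

The grammar has direct left recursion on: A.

Answer: Yes, A is left-recursive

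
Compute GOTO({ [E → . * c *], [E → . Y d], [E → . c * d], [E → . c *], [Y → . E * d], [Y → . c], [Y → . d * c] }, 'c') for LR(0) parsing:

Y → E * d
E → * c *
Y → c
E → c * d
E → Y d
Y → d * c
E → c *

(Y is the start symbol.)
{ [E → c . * d], [E → c . *], [Y → c .] }

GOTO(I, 'c') = CLOSURE({ [A → αX.β] : [A → α.Xβ] ∈ I, X = 'c' })

Items with dot before 'c', with the dot advanced:
  [E → . c *] → [E → c . *]
  [E → . c * d] → [E → c . * d]
  [Y → . c] → [Y → c .]
Closure adds nothing (no advanced item has the dot before a non-terminal).

GOTO = { [E → c . * d], [E → c . *], [Y → c .] }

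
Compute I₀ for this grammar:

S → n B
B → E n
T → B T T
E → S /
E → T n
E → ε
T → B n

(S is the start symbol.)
{ [S → . n B], [S' → . S] }

First, augment the grammar with S' → S
I₀ = CLOSURE({ [S' → . S] }):
  [S' → . S] has the dot before S: add [S → . n B]
No further items can be added.

I₀ = { [S → . n B], [S' → . S] }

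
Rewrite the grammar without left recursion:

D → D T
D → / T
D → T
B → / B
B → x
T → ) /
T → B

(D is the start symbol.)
D → / T D'
D → T D'
D' → T D'
D' → ε
B → / B
B → x
T → ) /
T → B

D is directly left-recursive. The standard transformation for
  A → A α₁ | ... | A α_m | β₁ | ... | β_n
is
  A  → β₁ A' | ... | β_n A'
  A' → α₁ A' | ... | α_m A' | ε

D → / T becomes D → / T D'
D → T becomes D → T D'
D → D T becomes D' → T D'
Add D' → ε

Productions for other non-terminals are unchanged:
  B → / B
  B → x
  T → ) /
  T → B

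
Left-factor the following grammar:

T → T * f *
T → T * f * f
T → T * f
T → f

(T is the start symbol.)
Left-factoring transforms A → αβ₁ | αβ₂ into A → αA' and A' → β₁ | β₂
(α is the longest common prefix among the alternatives). Repeat until
no nonterminal has two alternatives with a common prefix.

Round 1: T has alternatives sharing prefix 'T * f'. Introduce T': T → T * f T'
  Add: T' → *
  Add: T' → * f
  Add: T' → ε

Round 2: T' has alternatives sharing prefix '*'. Introduce T'': T' → * T''
  Add: T'' → ε
  Add: T'' → f

No remaining common prefixes — done.

Resulting grammar:
T → T * f T'
T' → * T''
T'' → ε
T'' → f
T' → ε
T → f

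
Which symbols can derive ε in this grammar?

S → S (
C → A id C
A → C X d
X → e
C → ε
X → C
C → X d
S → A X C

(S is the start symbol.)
A non-terminal is nullable if it can derive ε (the empty string): either it has an ε-production, or it has a production whose right-hand side consists entirely of nullable non-terminals.

ε-productions: C → ε
So C is immediately nullable.
X → C: every symbol on the right is nullable, so X is nullable too.
No further non-terminal can be added: every production for the remaining non-terminals contains a terminal or a non-nullable non-terminal.
Nullable = { 'C', 'X' }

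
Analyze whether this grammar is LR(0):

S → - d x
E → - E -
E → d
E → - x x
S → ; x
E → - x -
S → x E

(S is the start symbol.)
Yes, the grammar is LR(0)

A grammar is LR(0) if no state in the canonical LR(0) collection has:
  - both a shift item (dot before a terminal) and a complete item (shift-reduce conflict), or
  - two or more complete items (reduce-reduce conflict; the accept item [S' → S .] counts as a complete item here).

Augment with S' → S and build the canonical LR(0) collection (I0 = CLOSURE({[S' → . S]}), then GOTO on every symbol after a dot until no new states appear). It has 16 states:
  I0: { [S → . - d x], [S → . ; x], [S → . x E], [S' → . S] }  — shift
  I1: { [S → - . d x] }  — shift
  I2: { [S → ; . x] }  — shift
  I3: { [S' → S .] }  — accept
  I4: { [E → . - E -], [E → . - x -], [E → . - x x], [E → . d], [S → x . E] }  — shift
  I5: { [E → - . E -], [E → - . x -], [E → - . x x], [E → . - E -], [E → . - x -], [E → . - x x], [E → . d] }  — shift
  I6: { [S → x E .] }  — reduce
  I7: { [E → d .] }  — reduce
  I8: { [E → - E . -] }  — shift
  I9: { [E → - x . -], [E → - x . x] }  — shift
  I10: { [E → - x - .] }  — reduce
  I11: { [E → - x x .] }  — reduce
  I12: { [E → - E - .] }  — reduce
  I13: { [S → ; x .] }  — reduce
  I14: { [S → - d . x] }  — shift
  I15: { [S → - d x .] }  — reduce

Every state is either a pure shift/goto state or contains exactly one complete item and nothing to shift — no conflicts. The grammar is LR(0).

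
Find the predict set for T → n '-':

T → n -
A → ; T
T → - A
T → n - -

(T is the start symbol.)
PREDICT(T → n '-') = (FIRST(RHS) \ {ε}) ∪ (FOLLOW(T) if ε ∈ FIRST(RHS), i.e. RHS ⇒* ε)
FIRST(n '-') = { 'n' }
ε ∉ FIRST(n '-'), so FOLLOW(T) is not added.
PREDICT(T → n '-') = { 'n' }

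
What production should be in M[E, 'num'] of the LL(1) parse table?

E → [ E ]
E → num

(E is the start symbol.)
E → num

To find M[E, 'num'], we find productions for E where 'num' is in the predict set (PREDICT(N → α) = (FIRST(α) \ {ε}) ∪ (FOLLOW(N) if α ⇒* ε)).

E → [ E ]: PREDICT = { '[' }
E → num: PREDICT = { 'num' }
  'num' is in predict set, so this production goes in M[E, 'num']

M[E, 'num'] = E → num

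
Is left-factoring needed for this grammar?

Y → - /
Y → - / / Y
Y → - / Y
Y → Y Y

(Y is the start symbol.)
Left-factoring is needed when two productions for the same non-terminal
share a common prefix on the right-hand side.

Productions for Y:
  Y → - /
  Y → - / / Y
  Y → - / Y
  Y → Y Y

Found common prefix '- /' in productions for Y

Answer: Yes, Y has productions with common prefix '- /'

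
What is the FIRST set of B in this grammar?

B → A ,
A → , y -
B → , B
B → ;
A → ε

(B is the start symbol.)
To compute FIRST(B), examine every production with B on the left-hand side, reading each right-hand side left to right until a non-nullable symbol is reached.

FIRST sets of the other non-terminals involved (by the same procedure, iterated to a fixed point):
  FIRST(A) = { ',', ε }

From B → A ,:
  - A is a non-terminal: add FIRST(A) \ {ε} = { ',' }
    A is nullable, so continue to the next symbol
  - ',' is a terminal: add ',' and stop
From B → , B:
  - ',' is a terminal: add ',' and stop
From B → ;:
  - ';' is a terminal: add ';' and stop

Collecting: FIRST(B) = { ',', ';' }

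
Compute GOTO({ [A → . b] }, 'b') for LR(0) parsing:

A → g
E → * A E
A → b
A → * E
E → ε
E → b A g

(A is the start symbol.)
{ [A → b .] }

GOTO(I, 'b') = CLOSURE({ [A → αX.β] : [A → α.Xβ] ∈ I, X = 'b' })

Items with dot before 'b', with the dot advanced:
  [A → . b] → [A → b .]
Closure adds nothing (no advanced item has the dot before a non-terminal).

GOTO = { [A → b .] }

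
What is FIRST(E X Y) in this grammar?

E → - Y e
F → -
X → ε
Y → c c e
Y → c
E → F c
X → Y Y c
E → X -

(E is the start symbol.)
FIRST sets of the non-terminals involved (from the grammar, by fixed-point iteration):
  FIRST(E) = { '-', 'c' }

To compute FIRST(E X Y), process the symbols left to right:
Symbol E is a non-terminal. Add FIRST(E) \ {ε} = { '-', 'c' }
E is not nullable (ε ∉ FIRST(E)), so stop here.
FIRST(E X Y) = { '-', 'c' }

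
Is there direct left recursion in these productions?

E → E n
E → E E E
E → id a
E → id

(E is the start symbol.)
Yes, E is left-recursive

Direct left recursion occurs when N → N α for some non-terminal N (the right-hand side begins with the left-hand side itself).

E → E n: LEFT RECURSIVE (starts with E)
E → E E E: LEFT RECURSIVE (starts with E)
E → id a: starts with id
E → id: starts with id

The grammar has direct left recursion on: E.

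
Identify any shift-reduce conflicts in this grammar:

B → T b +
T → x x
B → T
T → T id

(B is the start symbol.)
Augment with B' → B and build the canonical LR(0) collection (I0 = CLOSURE({[B' → . B]}), then GOTO on every symbol after a dot until no new states appear). It has 8 states:
  I0: { [B → . T b +], [B → . T], [B' → . B], [T → . T id], [T → . x x] }  — shift
  I1: { [B' → B .] }  — accept
  I2: { [B → T . b +], [B → T .], [T → T . id] }  — shift, reduce
  I3: { [T → x . x] }  — shift
  I4: { [T → x x .] }  — reduce
  I5: { [B → T b . +] }  — shift
  I6: { [T → T id .] }  — reduce
  I7: { [B → T b + .] }  — reduce

I2 contains reduce item [B → T .] and shift items [B → T . b +], [T → T . id] — shift-reduce conflict.

Answer: Yes — I2: [B → T .] vs [B → T . b +]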